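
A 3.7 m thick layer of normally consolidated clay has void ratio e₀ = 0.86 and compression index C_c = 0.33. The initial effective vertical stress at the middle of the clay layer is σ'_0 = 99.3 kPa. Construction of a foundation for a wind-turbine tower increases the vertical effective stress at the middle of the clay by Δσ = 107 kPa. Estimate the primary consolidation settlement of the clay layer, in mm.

Final effective stress: σ'_f = σ'_0 + Δσ = 99.3 + 107 = 206.3 kPa.
Normally consolidated clay, so the full stress increment lies on the virgin compression line:
S_c = C_c·H/(1+e₀)·log₁₀(σ'_f/σ'_0) = 0.33×3.7/(1+0.86)×log₁₀(206.3/99.3)
    = 0.65645 × 0.31755 = 0.2085 m

S_c ≈ 208 mm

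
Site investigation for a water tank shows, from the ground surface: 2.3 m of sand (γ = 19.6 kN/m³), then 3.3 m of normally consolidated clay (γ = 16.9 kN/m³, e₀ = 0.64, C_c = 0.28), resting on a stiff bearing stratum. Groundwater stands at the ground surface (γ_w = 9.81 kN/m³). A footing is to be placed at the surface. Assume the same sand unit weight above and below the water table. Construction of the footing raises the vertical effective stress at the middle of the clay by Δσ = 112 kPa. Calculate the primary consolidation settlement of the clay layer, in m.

S_c ≈ 0.355 m

Mid-depth of clay below the ground surface: z = 2.3 + 3.3/2 = 3.95 m.
Total vertical stress at mid-clay: σ_v = 19.6×2.3 + 16.9×1.65 = 72.965 kPa.
Pore pressure: u = 9.81×(3.95 − 0) = 38.75 kPa.
Initial effective stress: σ'_0 = σ_v − u = 72.965 − 38.75 = 34.215 kPa.
Final effective stress: σ'_f = σ'_0 + Δσ = 34.215 + 112 = 146.22 kPa.
Normally consolidated clay, so the full stress increment lies on the virgin compression line:
S_c = C_c·H/(1+e₀)·log₁₀(σ'_f/σ'_0) = 0.28×3.3/(1+0.64)×log₁₀(146.22/34.215)
    = 0.56341 × 0.63079 = 0.3554 m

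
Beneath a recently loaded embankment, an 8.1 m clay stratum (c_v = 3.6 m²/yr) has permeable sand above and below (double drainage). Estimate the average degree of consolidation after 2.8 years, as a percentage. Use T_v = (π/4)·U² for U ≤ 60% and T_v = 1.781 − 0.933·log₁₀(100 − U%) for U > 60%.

U ≈ 82.2 %

Drainage path length: H_d = H/2 = 4.05 m (double drainage).
T_v = c_v·t/H_d² = 3.6×2.8/4.05² = 0.61454.
T_v = 0.61454 corresponds to the U > 60% branch:
U = 1 − 10^((1.781 − T_v)/0.933)/100 = 0.8221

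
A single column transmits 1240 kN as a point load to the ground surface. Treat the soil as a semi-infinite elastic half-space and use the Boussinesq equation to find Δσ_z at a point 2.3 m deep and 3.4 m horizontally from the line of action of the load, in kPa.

Δσ_z ≈ 6.18 kPa

Boussinesq vertical stress below a point load on an elastic half-space:
Δσ_z = 3P/(2πz²) · [1 + (r/z)²]^(−5/2)
r/z = 3.4/2.3 = 1.4783; [1+(r/z)²]^(−5/2) = 0.055225.
Δσ_z = 3×1240/(2π×2.3²) × 0.055225 = 111.92 × 0.055225 = 6.181 kPa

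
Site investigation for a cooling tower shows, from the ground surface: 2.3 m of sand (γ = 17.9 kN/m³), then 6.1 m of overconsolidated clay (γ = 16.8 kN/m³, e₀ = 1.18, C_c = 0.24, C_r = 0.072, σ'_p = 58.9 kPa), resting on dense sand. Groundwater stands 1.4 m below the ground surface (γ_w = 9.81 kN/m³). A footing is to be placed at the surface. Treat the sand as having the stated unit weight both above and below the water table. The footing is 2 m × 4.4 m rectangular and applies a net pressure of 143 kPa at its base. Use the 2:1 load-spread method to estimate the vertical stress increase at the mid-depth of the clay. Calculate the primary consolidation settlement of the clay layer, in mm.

S_c ≈ 63.5 mm

Mid-depth of clay below the ground surface: z = 2.3 + 6.1/2 = 5.35 m.
Total vertical stress at mid-clay: σ_v = 17.9×2.3 + 16.8×3.05 = 92.41 kPa.
Pore pressure: u = 9.81×(5.35 − 1.4) = 38.75 kPa.
Initial effective stress: σ'_0 = σ_v − u = 92.41 − 38.75 = 53.66 kPa.
Stress increase at mid-clay by the 2:1 spreading method:
Δσ = qBL/((B+z)(L+z)) = 143×2×4.4/((2+5.35)(4.4+5.35)) = 17.56 kPa
Final effective stress: σ'_f = 53.66 + 17.56 = 71.22 kPa.
σ'_f = 71.22 > σ'_p = 58.9 kPa, so the stress path crosses the preconsolidation pressure — recompression up to σ'_p, then virgin compression beyond:
S_c = H/(1+e₀)·[C_r·log₁₀(σ'_p/σ'_0) + C_c·log₁₀(σ'_f/σ'_p)]
    = 6.1/2.18 × [0.072×log₁₀(58.9/53.66) + 0.24×log₁₀(71.22/58.9)]
    = 2.7982 × [0.0029135 + 0.019797] = 0.06355 m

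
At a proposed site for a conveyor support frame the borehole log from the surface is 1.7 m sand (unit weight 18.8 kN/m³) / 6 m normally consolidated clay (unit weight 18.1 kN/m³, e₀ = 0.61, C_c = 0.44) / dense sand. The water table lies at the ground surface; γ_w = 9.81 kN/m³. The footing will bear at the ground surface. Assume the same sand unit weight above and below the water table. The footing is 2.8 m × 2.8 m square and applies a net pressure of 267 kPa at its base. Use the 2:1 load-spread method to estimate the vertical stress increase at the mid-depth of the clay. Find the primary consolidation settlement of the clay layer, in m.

S_c ≈ 0.467 m

Mid-depth of clay below the ground surface: z = 1.7 + 6/2 = 4.7 m.
Total vertical stress at mid-clay: σ_v = 18.8×1.7 + 18.1×3 = 86.26 kPa.
Pore pressure: u = 9.81×(4.7 − 0) = 46.107 kPa.
Initial effective stress: σ'_0 = σ_v − u = 86.26 − 46.107 = 40.153 kPa.
Stress increase at mid-clay by the 2:1 spreading method:
Δσ = qBL/((B+z)(L+z)) = 267×2.8×2.8/((2.8+4.7)(2.8+4.7)) = 37.214 kPa
Final effective stress: σ'_f = σ'_0 + Δσ = 40.153 + 37.214 = 77.367 kPa.
Normally consolidated clay, so the full stress increment lies on the virgin compression line:
S_c = C_c·H/(1+e₀)·log₁₀(σ'_f/σ'_0) = 0.44×6/(1+0.61)×log₁₀(77.367/40.153)
    = 1.6398 × 0.28484 = 0.4671 m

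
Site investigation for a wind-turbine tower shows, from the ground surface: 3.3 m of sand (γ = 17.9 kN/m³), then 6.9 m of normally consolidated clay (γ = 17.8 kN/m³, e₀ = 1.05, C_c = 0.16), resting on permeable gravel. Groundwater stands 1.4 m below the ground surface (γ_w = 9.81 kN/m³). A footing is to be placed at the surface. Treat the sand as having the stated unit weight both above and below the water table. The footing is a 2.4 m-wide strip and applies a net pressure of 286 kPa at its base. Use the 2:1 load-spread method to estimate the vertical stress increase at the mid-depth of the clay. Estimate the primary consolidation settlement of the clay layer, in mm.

Mid-depth of clay below the ground surface: z = 3.3 + 6.9/2 = 6.75 m.
Total vertical stress at mid-clay: σ_v = 17.9×3.3 + 17.8×3.45 = 120.48 kPa.
Pore pressure: u = 9.81×(6.75 − 1.4) = 52.483 kPa.
Initial effective stress: σ'_0 = σ_v − u = 120.48 − 52.483 = 67.997 kPa.
Stress increase at mid-clay by the 2:1 spreading method:
Δσ = qB/(B+z) = 286×2.4/(2.4+6.75) = 75.016 kPa
Final effective stress: σ'_f = σ'_0 + Δσ = 67.997 + 75.016 = 143.01 kPa.
Normally consolidated clay, so the full stress increment lies on the virgin compression line:
S_c = C_c·H/(1+e₀)·log₁₀(σ'_f/σ'_0) = 0.16×6.9/(1+1.05)×log₁₀(143.01/67.997)
    = 0.53854 × 0.32288 = 0.1739 m

S_c ≈ 174 mm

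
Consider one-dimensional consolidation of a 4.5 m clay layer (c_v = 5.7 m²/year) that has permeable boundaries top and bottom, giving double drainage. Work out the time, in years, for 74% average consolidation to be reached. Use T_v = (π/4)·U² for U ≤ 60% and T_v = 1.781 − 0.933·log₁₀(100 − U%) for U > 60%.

t ≈ 0.409 years

Drainage path length: H_d = H/2 = 2.25 m (double drainage).
U > 60%: T_v = 1.781 − 0.933·log₁₀(100 − 74) = 0.46083.
t = T_v·H_d²/c_v = 0.46083×2.25²/5.7 = 0.4093 years.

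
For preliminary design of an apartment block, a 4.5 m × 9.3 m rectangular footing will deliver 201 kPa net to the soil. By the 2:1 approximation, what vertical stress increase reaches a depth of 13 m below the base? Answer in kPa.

Δσ_z ≈ 21.6 kPa

By the 2:1 method the load spreads at 1 horizontal : 2 vertical, so at depth z the loaded area has grown by z in each plan dimension:
Δσ = qBL/((B+z)(L+z)) = 201×4.5×9.3/((4.5+13)(9.3+13)) = 21.555 kPa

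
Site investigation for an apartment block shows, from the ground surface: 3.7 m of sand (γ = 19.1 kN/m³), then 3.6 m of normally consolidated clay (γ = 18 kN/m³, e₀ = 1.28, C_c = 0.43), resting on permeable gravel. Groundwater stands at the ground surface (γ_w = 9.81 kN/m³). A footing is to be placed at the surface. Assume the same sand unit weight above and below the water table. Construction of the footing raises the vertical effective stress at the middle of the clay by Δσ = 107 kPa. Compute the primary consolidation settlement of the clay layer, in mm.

Mid-depth of clay below the ground surface: z = 3.7 + 3.6/2 = 5.5 m.
Total vertical stress at mid-clay: σ_v = 19.1×3.7 + 18×1.8 = 103.07 kPa.
Pore pressure: u = 9.81×(5.5 − 0) = 53.955 kPa.
Initial effective stress: σ'_0 = σ_v − u = 103.07 − 53.955 = 49.115 kPa.
Final effective stress: σ'_f = σ'_0 + Δσ = 49.115 + 107 = 156.12 kPa.
Normally consolidated clay, so the full stress increment lies on the virgin compression line:
S_c = C_c·H/(1+e₀)·log₁₀(σ'_f/σ'_0) = 0.43×3.6/(1+1.28)×log₁₀(156.12/49.115)
    = 0.67895 × 0.50224 = 0.341 m

S_c ≈ 341 mm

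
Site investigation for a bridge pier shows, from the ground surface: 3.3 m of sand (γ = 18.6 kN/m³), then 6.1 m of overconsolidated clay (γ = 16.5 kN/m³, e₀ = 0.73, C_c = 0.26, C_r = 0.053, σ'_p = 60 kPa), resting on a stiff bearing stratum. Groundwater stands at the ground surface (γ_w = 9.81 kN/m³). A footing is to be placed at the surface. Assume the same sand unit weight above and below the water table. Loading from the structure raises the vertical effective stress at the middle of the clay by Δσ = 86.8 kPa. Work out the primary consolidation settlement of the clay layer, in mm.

Mid-depth of clay below the ground surface: z = 3.3 + 6.1/2 = 6.35 m.
Total vertical stress at mid-clay: σ_v = 18.6×3.3 + 16.5×3.05 = 111.7 kPa.
Pore pressure: u = 9.81×(6.35 − 0) = 62.294 kPa.
Initial effective stress: σ'_0 = σ_v − u = 111.7 − 62.294 = 49.406 kPa.
Final effective stress: σ'_f = 49.406 + 86.8 = 136.21 kPa.
σ'_f = 136.21 > σ'_p = 60 kPa, so the stress path crosses the preconsolidation pressure — recompression up to σ'_p, then virgin compression beyond:
S_c = H/(1+e₀)·[C_r·log₁₀(σ'_p/σ'_0) + C_c·log₁₀(σ'_f/σ'_p)]
    = 6.1/1.73 × [0.053×log₁₀(60/49.406) + 0.26×log₁₀(136.21/60)]
    = 3.526 × [0.0044717 + 0.092575] = 0.3422 m

S_c ≈ 342 mm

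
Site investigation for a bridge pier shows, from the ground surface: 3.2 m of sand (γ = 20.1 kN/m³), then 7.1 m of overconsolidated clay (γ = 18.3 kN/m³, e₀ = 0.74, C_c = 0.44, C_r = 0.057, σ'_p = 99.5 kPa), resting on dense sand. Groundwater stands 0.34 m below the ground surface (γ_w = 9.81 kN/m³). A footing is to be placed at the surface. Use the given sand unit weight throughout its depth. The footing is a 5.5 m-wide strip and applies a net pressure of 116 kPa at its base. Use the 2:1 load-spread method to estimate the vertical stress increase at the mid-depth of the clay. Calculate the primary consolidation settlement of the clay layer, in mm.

Mid-depth of clay below the ground surface: z = 3.2 + 7.1/2 = 6.75 m.
Total vertical stress at mid-clay: σ_v = 20.1×3.2 + 18.3×3.55 = 129.29 kPa.
Pore pressure: u = 9.81×(6.75 − 0.34) = 62.882 kPa.
Initial effective stress: σ'_0 = σ_v − u = 129.29 − 62.882 = 66.408 kPa.
Stress increase at mid-clay by the 2:1 spreading method:
Δσ = qB/(B+z) = 116×5.5/(5.5+6.75) = 52.082 kPa
Final effective stress: σ'_f = 66.408 + 52.082 = 118.49 kPa.
σ'_f = 118.49 > σ'_p = 99.5 kPa, so the stress path crosses the preconsolidation pressure — recompression up to σ'_p, then virgin compression beyond:
S_c = H/(1+e₀)·[C_r·log₁₀(σ'_p/σ'_0) + C_c·log₁₀(σ'_f/σ'_p)]
    = 7.1/1.74 × [0.057×log₁₀(99.5/66.408) + 0.44×log₁₀(118.49/99.5)]
    = 4.0805 × [0.010009 + 0.033378] = 0.177 m

S_c ≈ 177 mm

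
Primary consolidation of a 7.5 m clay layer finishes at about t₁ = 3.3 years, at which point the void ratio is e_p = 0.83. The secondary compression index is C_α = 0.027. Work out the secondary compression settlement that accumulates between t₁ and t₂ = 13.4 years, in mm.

Secondary compression: S_s = C_α·H/(1+e_p)·log₁₀(t₂/t₁)
S_s = 0.027×7.5/(1+0.83)×log₁₀(13.4/3.3)
    = 0.1107 × 0.6086 = 0.06734 m

S_s ≈ 67.3 mm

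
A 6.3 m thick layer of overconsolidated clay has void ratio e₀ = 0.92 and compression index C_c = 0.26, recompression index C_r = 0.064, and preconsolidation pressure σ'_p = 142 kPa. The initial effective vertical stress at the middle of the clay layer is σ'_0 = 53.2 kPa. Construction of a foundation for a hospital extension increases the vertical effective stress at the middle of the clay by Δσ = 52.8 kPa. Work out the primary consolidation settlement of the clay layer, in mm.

Final effective stress: σ'_f = 53.2 + 52.8 = 106 kPa.
σ'_f = 106 ≤ σ'_p = 142 kPa, so the clay remains overconsolidated and only the recompression index applies:
S_c = C_r·H/(1+e₀)·log₁₀(σ'_f/σ'_0) = 0.064×6.3/1.92×log₁₀(106/53.2)
    = 0.21 × 0.29939 = 0.06287 m

S_c ≈ 62.9 mm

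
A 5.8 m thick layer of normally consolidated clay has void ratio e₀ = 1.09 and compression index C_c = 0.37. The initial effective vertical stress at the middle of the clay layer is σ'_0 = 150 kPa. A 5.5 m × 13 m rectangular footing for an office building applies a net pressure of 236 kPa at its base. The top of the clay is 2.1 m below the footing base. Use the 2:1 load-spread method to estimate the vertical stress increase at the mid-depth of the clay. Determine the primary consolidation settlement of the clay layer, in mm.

Mid-depth of clay below the footing base: z = 2.1 + 5.8/2 = 5 m.
Stress increase at mid-clay by the 2:1 spreading method:
Δσ = qBL/((B+z)(L+z)) = 236×5.5×13/((5.5+5)(13+5)) = 89.28 kPa
Final effective stress: σ'_f = σ'_0 + Δσ = 150 + 89.28 = 239.28 kPa.
Normally consolidated clay, so the full stress increment lies on the virgin compression line:
S_c = C_c·H/(1+e₀)·log₁₀(σ'_f/σ'_0) = 0.37×5.8/(1+1.09)×log₁₀(239.28/150)
    = 1.0268 × 0.20282 = 0.2083 m

S_c ≈ 208 mm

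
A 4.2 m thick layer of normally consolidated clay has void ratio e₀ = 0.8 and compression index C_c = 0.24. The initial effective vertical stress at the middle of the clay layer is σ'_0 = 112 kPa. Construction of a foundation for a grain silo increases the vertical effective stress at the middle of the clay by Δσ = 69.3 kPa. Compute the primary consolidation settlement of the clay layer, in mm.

S_c ≈ 117 mm

Final effective stress: σ'_f = σ'_0 + Δσ = 112 + 69.3 = 181.3 kPa.
Normally consolidated clay, so the full stress increment lies on the virgin compression line:
S_c = C_c·H/(1+e₀)·log₁₀(σ'_f/σ'_0) = 0.24×4.2/(1+0.8)×log₁₀(181.3/112)
    = 0.56 × 0.20918 = 0.1171 m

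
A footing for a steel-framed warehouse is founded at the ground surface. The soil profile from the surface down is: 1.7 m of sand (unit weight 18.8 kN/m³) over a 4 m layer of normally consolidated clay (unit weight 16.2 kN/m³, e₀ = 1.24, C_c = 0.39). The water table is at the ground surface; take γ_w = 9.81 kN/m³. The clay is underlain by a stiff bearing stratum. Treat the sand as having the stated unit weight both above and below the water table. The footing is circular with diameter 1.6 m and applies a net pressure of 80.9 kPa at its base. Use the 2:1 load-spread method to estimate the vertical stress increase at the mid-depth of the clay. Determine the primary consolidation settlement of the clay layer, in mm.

S_c ≈ 70.6 mm

Mid-depth of clay below the ground surface: z = 1.7 + 4/2 = 3.7 m.
Total vertical stress at mid-clay: σ_v = 18.8×1.7 + 16.2×2 = 64.36 kPa.
Pore pressure: u = 9.81×(3.7 − 0) = 36.297 kPa.
Initial effective stress: σ'_0 = σ_v − u = 64.36 − 36.297 = 28.063 kPa.
Stress increase at mid-clay by the 2:1 spreading method:
Δσ ≈ qD²/(D+z)² = 80.9×1.6²/(1.6+3.7)² = 7.3729 kPa
Final effective stress: σ'_f = σ'_0 + Δσ = 28.063 + 7.3729 = 35.436 kPa.
Normally consolidated clay, so the full stress increment lies on the virgin compression line:
S_c = C_c·H/(1+e₀)·log₁₀(σ'_f/σ'_0) = 0.39×4/(1+1.24)×log₁₀(35.436/28.063)
    = 0.69643 × 0.10131 = 0.07056 m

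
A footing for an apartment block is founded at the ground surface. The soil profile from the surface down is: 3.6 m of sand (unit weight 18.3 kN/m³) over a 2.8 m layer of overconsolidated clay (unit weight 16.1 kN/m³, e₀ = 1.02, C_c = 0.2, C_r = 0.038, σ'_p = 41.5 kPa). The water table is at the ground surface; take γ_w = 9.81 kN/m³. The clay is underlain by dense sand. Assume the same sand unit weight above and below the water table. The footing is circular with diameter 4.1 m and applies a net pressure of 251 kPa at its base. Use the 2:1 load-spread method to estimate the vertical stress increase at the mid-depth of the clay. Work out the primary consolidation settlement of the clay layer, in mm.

S_c ≈ 94.8 mm

Mid-depth of clay below the ground surface: z = 3.6 + 2.8/2 = 5 m.
Total vertical stress at mid-clay: σ_v = 18.3×3.6 + 16.1×1.4 = 88.42 kPa.
Pore pressure: u = 9.81×(5 − 0) = 49.05 kPa.
Initial effective stress: σ'_0 = σ_v − u = 88.42 − 49.05 = 39.37 kPa.
Stress increase at mid-clay by the 2:1 spreading method:
Δσ ≈ qD²/(D+z)² = 251×4.1²/(4.1+5)² = 50.952 kPa
Final effective stress: σ'_f = 39.37 + 50.952 = 90.322 kPa.
σ'_f = 90.322 > σ'_p = 41.5 kPa, so the stress path crosses the preconsolidation pressure — recompression up to σ'_p, then virgin compression beyond:
S_c = H/(1+e₀)·[C_r·log₁₀(σ'_p/σ'_0) + C_c·log₁₀(σ'_f/σ'_p)]
    = 2.8/2.02 × [0.038×log₁₀(41.5/39.37) + 0.2×log₁₀(90.322/41.5)]
    = 1.3861 × [0.00086954 + 0.067549] = 0.09483 m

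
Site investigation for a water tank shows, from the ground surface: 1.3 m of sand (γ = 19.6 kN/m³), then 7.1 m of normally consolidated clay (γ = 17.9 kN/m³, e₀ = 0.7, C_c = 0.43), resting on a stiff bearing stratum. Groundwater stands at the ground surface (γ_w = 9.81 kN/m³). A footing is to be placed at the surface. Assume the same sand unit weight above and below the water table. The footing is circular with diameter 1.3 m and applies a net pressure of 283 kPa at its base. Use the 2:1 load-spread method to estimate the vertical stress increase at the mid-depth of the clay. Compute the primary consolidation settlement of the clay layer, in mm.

Mid-depth of clay below the ground surface: z = 1.3 + 7.1/2 = 4.85 m.
Total vertical stress at mid-clay: σ_v = 19.6×1.3 + 17.9×3.55 = 89.025 kPa.
Pore pressure: u = 9.81×(4.85 − 0) = 47.578 kPa.
Initial effective stress: σ'_0 = σ_v − u = 89.025 − 47.578 = 41.447 kPa.
Stress increase at mid-clay by the 2:1 spreading method:
Δσ ≈ qD²/(D+z)² = 283×1.3²/(1.3+4.85)² = 12.645 kPa
Final effective stress: σ'_f = σ'_0 + Δσ = 41.447 + 12.645 = 54.092 kPa.
Normally consolidated clay, so the full stress increment lies on the virgin compression line:
S_c = C_c·H/(1+e₀)·log₁₀(σ'_f/σ'_0) = 0.43×7.1/(1+0.7)×log₁₀(54.092/41.447)
    = 1.7959 × 0.11564 = 0.2077 m

S_c ≈ 208 mm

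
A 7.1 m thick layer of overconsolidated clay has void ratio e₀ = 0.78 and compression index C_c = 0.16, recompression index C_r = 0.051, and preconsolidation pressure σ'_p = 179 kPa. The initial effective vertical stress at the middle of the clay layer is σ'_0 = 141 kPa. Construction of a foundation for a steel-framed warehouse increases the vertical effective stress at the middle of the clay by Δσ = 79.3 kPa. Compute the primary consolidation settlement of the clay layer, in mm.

S_c ≈ 78.6 mm

Final effective stress: σ'_f = 141 + 79.3 = 220.3 kPa.
σ'_f = 220.3 > σ'_p = 179 kPa, so the stress path crosses the preconsolidation pressure — recompression up to σ'_p, then virgin compression beyond:
S_c = H/(1+e₀)·[C_r·log₁₀(σ'_p/σ'_0) + C_c·log₁₀(σ'_f/σ'_p)]
    = 7.1/1.78 × [0.051×log₁₀(179/141) + 0.16×log₁₀(220.3/179)]
    = 3.9888 × [0.0052853 + 0.014426] = 0.07862 m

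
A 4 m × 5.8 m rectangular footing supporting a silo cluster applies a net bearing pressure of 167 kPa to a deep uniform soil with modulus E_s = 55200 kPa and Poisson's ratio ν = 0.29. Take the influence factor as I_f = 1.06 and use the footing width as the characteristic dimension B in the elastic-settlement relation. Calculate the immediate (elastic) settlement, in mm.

Immediate (elastic) settlement: S_e = q·B·(1−ν²)/E_s · I_f.
S_e = 167 × 4 × (1 − 0.29²) / 55200 × 1.06
    = 167 × 4 × 0.9159 / 55200 × 1.06
    = 0.01175 m = 11.75 mm

S_e ≈ 11.7 mm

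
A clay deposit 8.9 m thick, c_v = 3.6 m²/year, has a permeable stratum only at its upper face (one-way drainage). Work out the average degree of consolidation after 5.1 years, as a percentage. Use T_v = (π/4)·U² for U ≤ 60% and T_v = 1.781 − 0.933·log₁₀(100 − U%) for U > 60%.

U ≈ 54.3 %

Drainage path length: H_d = H = 8.9 m (single drainage).
T_v = c_v·t/H_d² = 3.6×5.1/8.9² = 0.23179.
T_v = 0.23179 corresponds to the U ≤ 60% branch:
U = √(4T_v/π) = 0.5433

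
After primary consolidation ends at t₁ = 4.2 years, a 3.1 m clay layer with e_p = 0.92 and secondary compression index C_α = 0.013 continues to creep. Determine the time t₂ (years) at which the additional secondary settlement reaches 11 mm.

t₂ ≈ 14 years

S_s = C_α·H/(1+e_p)·log₁₀(t₂/t₁) ⇒ log₁₀(t₂/t₁) = S_s·(1+e_p)/(C_α·H).
log₁₀(t₂/t₁) = 0.011 × (1+0.92) / (0.013×3.1) = 0.5241
t₂ = t₁ × 10^0.5241 = 4.2 × 3.342 = 14.04 years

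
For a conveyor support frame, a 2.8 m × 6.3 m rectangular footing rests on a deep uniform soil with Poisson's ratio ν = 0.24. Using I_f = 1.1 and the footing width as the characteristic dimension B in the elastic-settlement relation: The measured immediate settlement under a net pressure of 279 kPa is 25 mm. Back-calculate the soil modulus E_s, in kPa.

E_s ≈ 32400 kPa

S_e = q·B·(1−ν²)/E_s · I_f  ⇒  E_s = q·B·(1−ν²)·I_f / S_e.
E_s = 279 × 2.8 × 0.9424 × 1.1 / 0.025 = 32390 kPa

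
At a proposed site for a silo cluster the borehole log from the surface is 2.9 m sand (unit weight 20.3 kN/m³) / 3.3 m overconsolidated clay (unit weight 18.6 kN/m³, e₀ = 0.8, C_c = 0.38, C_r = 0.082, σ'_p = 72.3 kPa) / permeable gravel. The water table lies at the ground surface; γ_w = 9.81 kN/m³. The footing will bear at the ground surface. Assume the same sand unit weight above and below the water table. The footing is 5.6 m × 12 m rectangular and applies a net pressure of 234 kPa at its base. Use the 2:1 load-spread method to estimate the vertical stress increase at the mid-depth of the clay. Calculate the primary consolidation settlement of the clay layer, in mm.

Mid-depth of clay below the ground surface: z = 2.9 + 3.3/2 = 4.55 m.
Total vertical stress at mid-clay: σ_v = 20.3×2.9 + 18.6×1.65 = 89.56 kPa.
Pore pressure: u = 9.81×(4.55 − 0) = 44.636 kPa.
Initial effective stress: σ'_0 = σ_v − u = 89.56 − 44.636 = 44.924 kPa.
Stress increase at mid-clay by the 2:1 spreading method:
Δσ = qBL/((B+z)(L+z)) = 234×5.6×12/((5.6+4.55)(12+4.55)) = 93.61 kPa
Final effective stress: σ'_f = 44.924 + 93.61 = 138.53 kPa.
σ'_f = 138.53 > σ'_p = 72.3 kPa, so the stress path crosses the preconsolidation pressure — recompression up to σ'_p, then virgin compression beyond:
S_c = H/(1+e₀)·[C_r·log₁₀(σ'_p/σ'_0) + C_c·log₁₀(σ'_f/σ'_p)]
    = 3.3/1.8 × [0.082×log₁₀(72.3/44.924) + 0.38×log₁₀(138.53/72.3)]
    = 1.8333 × [0.016946 + 0.10731] = 0.2278 m

S_c ≈ 228 mm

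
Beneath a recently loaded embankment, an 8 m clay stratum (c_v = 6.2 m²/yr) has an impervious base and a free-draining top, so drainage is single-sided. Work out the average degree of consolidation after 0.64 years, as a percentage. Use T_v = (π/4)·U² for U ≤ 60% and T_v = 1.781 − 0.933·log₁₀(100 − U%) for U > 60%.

U ≈ 28.1 %

Drainage path length: H_d = H = 8 m (single drainage).
T_v = c_v·t/H_d² = 6.2×0.64/8² = 0.062.
T_v = 0.062 corresponds to the U ≤ 60% branch:
U = √(4T_v/π) = 0.281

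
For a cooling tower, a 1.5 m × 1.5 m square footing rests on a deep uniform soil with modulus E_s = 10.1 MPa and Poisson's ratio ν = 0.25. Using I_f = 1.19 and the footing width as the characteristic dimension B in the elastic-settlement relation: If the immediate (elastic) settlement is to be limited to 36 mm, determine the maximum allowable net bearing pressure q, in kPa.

q ≈ 217 kPa

E_s = 10.1 MPa = 10100 kPa.
S_e = q·B·(1−ν²)/E_s · I_f  ⇒  q = S_e·E_s / (B·(1−ν²)·I_f).
q = 0.036 × 10100 / (1.5 × 0.9375 × 1.19) = 217.3 kPa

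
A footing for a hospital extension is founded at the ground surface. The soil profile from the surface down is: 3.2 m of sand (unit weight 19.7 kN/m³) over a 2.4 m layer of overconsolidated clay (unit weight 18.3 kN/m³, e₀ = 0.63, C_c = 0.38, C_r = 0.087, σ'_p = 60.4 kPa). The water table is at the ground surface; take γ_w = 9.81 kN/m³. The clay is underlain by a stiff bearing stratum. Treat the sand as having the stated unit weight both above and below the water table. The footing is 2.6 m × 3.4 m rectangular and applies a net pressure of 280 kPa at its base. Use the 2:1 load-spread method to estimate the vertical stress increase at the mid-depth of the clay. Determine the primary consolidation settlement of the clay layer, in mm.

S_c ≈ 110 mm

Mid-depth of clay below the ground surface: z = 3.2 + 2.4/2 = 4.4 m.
Total vertical stress at mid-clay: σ_v = 19.7×3.2 + 18.3×1.2 = 85 kPa.
Pore pressure: u = 9.81×(4.4 − 0) = 43.164 kPa.
Initial effective stress: σ'_0 = σ_v − u = 85 − 43.164 = 41.836 kPa.
Stress increase at mid-clay by the 2:1 spreading method:
Δσ = qBL/((B+z)(L+z)) = 280×2.6×3.4/((2.6+4.4)(3.4+4.4)) = 45.333 kPa
Final effective stress: σ'_f = 41.836 + 45.333 = 87.169 kPa.
σ'_f = 87.169 > σ'_p = 60.4 kPa, so the stress path crosses the preconsolidation pressure — recompression up to σ'_p, then virgin compression beyond:
S_c = H/(1+e₀)·[C_r·log₁₀(σ'_p/σ'_0) + C_c·log₁₀(σ'_f/σ'_p)]
    = 2.4/1.63 × [0.087×log₁₀(60.4/41.836) + 0.38×log₁₀(87.169/60.4)]
    = 1.4724 × [0.013875 + 0.060544] = 0.1096 m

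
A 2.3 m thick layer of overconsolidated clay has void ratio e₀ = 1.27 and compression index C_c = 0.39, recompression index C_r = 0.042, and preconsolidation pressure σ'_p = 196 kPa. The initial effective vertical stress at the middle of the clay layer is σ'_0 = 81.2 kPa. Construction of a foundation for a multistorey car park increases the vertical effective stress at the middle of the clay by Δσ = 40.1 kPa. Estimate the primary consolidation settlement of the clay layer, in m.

Final effective stress: σ'_f = 81.2 + 40.1 = 121.3 kPa.
σ'_f = 121.3 ≤ σ'_p = 196 kPa, so the clay remains overconsolidated and only the recompression index applies:
S_c = C_r·H/(1+e₀)·log₁₀(σ'_f/σ'_0) = 0.042×2.3/2.27×log₁₀(121.3/81.2)
    = 0.042554 × 0.1743 = 0.007417 m

S_c ≈ 0.00742 m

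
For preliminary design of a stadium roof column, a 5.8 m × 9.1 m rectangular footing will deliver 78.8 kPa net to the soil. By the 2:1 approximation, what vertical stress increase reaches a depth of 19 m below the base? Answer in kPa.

By the 2:1 method the load spreads at 1 horizontal : 2 vertical, so at depth z the loaded area has grown by z in each plan dimension:
Δσ = qBL/((B+z)(L+z)) = 78.8×5.8×9.1/((5.8+19)(9.1+19)) = 5.9681 kPa

Δσ_z ≈ 5.97 kPa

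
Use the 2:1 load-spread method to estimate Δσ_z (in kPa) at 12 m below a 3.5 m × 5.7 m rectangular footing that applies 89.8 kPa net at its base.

Δσ_z ≈ 6.53 kPa

By the 2:1 method the load spreads at 1 horizontal : 2 vertical, so at depth z the loaded area has grown by z in each plan dimension:
Δσ = qBL/((B+z)(L+z)) = 89.8×3.5×5.7/((3.5+12)(5.7+12)) = 6.53 kPa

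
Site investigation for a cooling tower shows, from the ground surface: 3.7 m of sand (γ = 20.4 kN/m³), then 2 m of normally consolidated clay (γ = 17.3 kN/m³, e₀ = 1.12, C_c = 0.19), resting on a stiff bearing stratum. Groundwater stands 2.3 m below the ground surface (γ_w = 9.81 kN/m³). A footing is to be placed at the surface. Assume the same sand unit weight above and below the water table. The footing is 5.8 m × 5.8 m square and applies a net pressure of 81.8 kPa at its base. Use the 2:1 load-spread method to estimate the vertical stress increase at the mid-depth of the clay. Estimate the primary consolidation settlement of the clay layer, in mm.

Mid-depth of clay below the ground surface: z = 3.7 + 2/2 = 4.7 m.
Total vertical stress at mid-clay: σ_v = 20.4×3.7 + 17.3×1 = 92.78 kPa.
Pore pressure: u = 9.81×(4.7 − 2.3) = 23.544 kPa.
Initial effective stress: σ'_0 = σ_v − u = 92.78 − 23.544 = 69.236 kPa.
Stress increase at mid-clay by the 2:1 spreading method:
Δσ = qBL/((B+z)(L+z)) = 81.8×5.8×5.8/((5.8+4.7)(5.8+4.7)) = 24.959 kPa
Final effective stress: σ'_f = σ'_0 + Δσ = 69.236 + 24.959 = 94.195 kPa.
Normally consolidated clay, so the full stress increment lies on the virgin compression line:
S_c = C_c·H/(1+e₀)·log₁₀(σ'_f/σ'_0) = 0.19×2/(1+1.12)×log₁₀(94.195/69.236)
    = 0.17925 × 0.1337 = 0.02397 m

S_c ≈ 24 mm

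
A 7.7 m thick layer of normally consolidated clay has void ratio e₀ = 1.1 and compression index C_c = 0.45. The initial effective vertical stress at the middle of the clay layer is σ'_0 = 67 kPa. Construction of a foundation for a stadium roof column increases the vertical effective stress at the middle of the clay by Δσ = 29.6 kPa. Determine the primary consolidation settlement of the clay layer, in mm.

S_c ≈ 262 mm

Final effective stress: σ'_f = σ'_0 + Δσ = 67 + 29.6 = 96.6 kPa.
Normally consolidated clay, so the full stress increment lies on the virgin compression line:
S_c = C_c·H/(1+e₀)·log₁₀(σ'_f/σ'_0) = 0.45×7.7/(1+1.1)×log₁₀(96.6/67)
    = 1.65 × 0.1589 = 0.2622 m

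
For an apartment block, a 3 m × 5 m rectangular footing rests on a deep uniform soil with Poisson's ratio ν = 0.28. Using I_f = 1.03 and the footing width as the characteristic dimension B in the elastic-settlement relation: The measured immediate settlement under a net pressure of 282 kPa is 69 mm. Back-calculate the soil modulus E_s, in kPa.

E_s ≈ 11600 kPa

S_e = q·B·(1−ν²)/E_s · I_f  ⇒  E_s = q·B·(1−ν²)·I_f / S_e.
E_s = 282 × 3 × 0.9216 × 1.03 / 0.069 = 11640 kPa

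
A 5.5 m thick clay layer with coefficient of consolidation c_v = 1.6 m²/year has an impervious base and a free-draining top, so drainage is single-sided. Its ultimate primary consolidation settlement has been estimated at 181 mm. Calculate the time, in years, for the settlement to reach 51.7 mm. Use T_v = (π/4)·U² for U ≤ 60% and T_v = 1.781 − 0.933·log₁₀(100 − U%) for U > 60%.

t ≈ 1.21 years

Drainage path length: H_d = H = 5.5 m (single drainage).
U = S(t)/S_ult = 51.7/181 = 0.2856.
U ≤ 60%: T_v = (π/4)·U² = (π/4)×0.28564² = 0.064079.
t = T_v·H_d²/c_v = 0.064079×5.5²/1.6 = 1.211 years.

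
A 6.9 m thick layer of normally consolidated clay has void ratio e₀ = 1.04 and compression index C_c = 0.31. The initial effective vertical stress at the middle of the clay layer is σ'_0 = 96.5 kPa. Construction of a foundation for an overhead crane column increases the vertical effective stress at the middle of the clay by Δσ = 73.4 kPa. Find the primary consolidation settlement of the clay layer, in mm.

S_c ≈ 258 mm

Final effective stress: σ'_f = σ'_0 + Δσ = 96.5 + 73.4 = 169.9 kPa.
Normally consolidated clay, so the full stress increment lies on the virgin compression line:
S_c = C_c·H/(1+e₀)·log₁₀(σ'_f/σ'_0) = 0.31×6.9/(1+1.04)×log₁₀(169.9/96.5)
    = 1.0485 × 0.24567 = 0.2576 m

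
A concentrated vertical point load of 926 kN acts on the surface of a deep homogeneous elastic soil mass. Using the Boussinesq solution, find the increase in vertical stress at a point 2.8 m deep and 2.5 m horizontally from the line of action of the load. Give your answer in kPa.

Boussinesq vertical stress below a point load on an elastic half-space:
Δσ_z = 3P/(2πz²) · [1 + (r/z)²]^(−5/2)
r/z = 2.5/2.8 = 0.89286; [1+(r/z)²]^(−5/2) = 0.23095.
Δσ_z = 3×926/(2π×2.8²) × 0.23095 = 56.394 × 0.23095 = 13.02 kPa

Δσ_z ≈ 13 kPa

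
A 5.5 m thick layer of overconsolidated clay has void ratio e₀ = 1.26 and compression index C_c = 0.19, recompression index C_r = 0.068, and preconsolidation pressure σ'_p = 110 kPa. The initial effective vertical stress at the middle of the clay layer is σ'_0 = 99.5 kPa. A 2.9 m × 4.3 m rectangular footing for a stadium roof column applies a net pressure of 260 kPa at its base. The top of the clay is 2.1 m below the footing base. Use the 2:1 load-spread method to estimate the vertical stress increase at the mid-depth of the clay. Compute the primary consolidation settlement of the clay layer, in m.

S_c ≈ 0.063 m

Mid-depth of clay below the footing base: z = 2.1 + 5.5/2 = 4.85 m.
Stress increase at mid-clay by the 2:1 spreading method:
Δσ = qBL/((B+z)(L+z)) = 260×2.9×4.3/((2.9+4.85)(4.3+4.85)) = 45.721 kPa
Final effective stress: σ'_f = 99.5 + 45.721 = 145.22 kPa.
σ'_f = 145.22 > σ'_p = 110 kPa, so the stress path crosses the preconsolidation pressure — recompression up to σ'_p, then virgin compression beyond:
S_c = H/(1+e₀)·[C_r·log₁₀(σ'_p/σ'_0) + C_c·log₁₀(σ'_f/σ'_p)]
    = 5.5/2.26 × [0.068×log₁₀(110/99.5) + 0.19×log₁₀(145.22/110)]
    = 2.4336 × [0.0029627 + 0.02292] = 0.06299 m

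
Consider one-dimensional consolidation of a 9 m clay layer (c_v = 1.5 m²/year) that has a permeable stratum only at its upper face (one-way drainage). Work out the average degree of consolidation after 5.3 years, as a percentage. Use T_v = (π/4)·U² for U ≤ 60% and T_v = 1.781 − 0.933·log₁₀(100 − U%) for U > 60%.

U ≈ 35.4 %

Drainage path length: H_d = H = 9 m (single drainage).
T_v = c_v·t/H_d² = 1.5×5.3/9² = 0.098148.
T_v = 0.098148 corresponds to the U ≤ 60% branch:
U = √(4T_v/π) = 0.3535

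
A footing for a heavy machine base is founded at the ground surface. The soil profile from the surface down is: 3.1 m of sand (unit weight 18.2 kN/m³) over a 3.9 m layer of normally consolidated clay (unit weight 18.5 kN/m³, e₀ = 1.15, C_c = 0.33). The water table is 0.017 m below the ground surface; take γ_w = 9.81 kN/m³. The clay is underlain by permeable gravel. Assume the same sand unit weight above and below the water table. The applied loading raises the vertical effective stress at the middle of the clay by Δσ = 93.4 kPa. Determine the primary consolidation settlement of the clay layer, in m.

Mid-depth of clay below the ground surface: z = 3.1 + 3.9/2 = 5.05 m.
Total vertical stress at mid-clay: σ_v = 18.2×3.1 + 18.5×1.95 = 92.495 kPa.
Pore pressure: u = 9.81×(5.05 − 0.017) = 49.374 kPa.
Initial effective stress: σ'_0 = σ_v − u = 92.495 − 49.374 = 43.121 kPa.
Final effective stress: σ'_f = σ'_0 + Δσ = 43.121 + 93.4 = 136.52 kPa.
Normally consolidated clay, so the full stress increment lies on the virgin compression line:
S_c = C_c·H/(1+e₀)·log₁₀(σ'_f/σ'_0) = 0.33×3.9/(1+1.15)×log₁₀(136.52/43.121)
    = 0.5986 × 0.50051 = 0.2996 m

S_c ≈ 0.3 m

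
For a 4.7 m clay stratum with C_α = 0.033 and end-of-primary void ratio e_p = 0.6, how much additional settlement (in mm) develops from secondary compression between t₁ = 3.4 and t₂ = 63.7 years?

S_s ≈ 123 mm

Secondary compression: S_s = C_α·H/(1+e_p)·log₁₀(t₂/t₁)
S_s = 0.033×4.7/(1+0.6)×log₁₀(63.7/3.4)
    = 0.09694 × 1.273 = 0.1234 m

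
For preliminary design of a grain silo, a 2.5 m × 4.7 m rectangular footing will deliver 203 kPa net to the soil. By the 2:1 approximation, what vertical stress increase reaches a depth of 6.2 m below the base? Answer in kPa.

Δσ_z ≈ 25.2 kPa

By the 2:1 method the load spreads at 1 horizontal : 2 vertical, so at depth z the loaded area has grown by z in each plan dimension:
Δσ = qBL/((B+z)(L+z)) = 203×2.5×4.7/((2.5+6.2)(4.7+6.2)) = 25.153 kPa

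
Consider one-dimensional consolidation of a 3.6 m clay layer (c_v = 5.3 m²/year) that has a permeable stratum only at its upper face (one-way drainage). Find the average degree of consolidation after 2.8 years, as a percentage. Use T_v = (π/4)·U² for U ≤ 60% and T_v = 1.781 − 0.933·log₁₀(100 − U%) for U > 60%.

Drainage path length: H_d = H = 3.6 m (single drainage).
T_v = c_v·t/H_d² = 5.3×2.8/3.6² = 1.1451.
T_v = 1.1451 corresponds to the U > 60% branch:
U = 1 − 10^((1.781 − T_v)/0.933)/100 = 0.952

U ≈ 95.2 %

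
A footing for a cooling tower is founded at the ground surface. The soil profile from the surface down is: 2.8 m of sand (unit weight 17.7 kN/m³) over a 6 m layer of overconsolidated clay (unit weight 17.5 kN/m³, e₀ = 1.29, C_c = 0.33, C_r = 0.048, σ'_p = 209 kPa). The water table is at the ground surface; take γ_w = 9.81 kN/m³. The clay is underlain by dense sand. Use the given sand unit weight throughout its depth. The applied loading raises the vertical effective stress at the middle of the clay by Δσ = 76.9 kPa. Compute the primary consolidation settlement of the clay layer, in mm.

Mid-depth of clay below the ground surface: z = 2.8 + 6/2 = 5.8 m.
Total vertical stress at mid-clay: σ_v = 17.7×2.8 + 17.5×3 = 102.06 kPa.
Pore pressure: u = 9.81×(5.8 − 0) = 56.898 kPa.
Initial effective stress: σ'_0 = σ_v − u = 102.06 − 56.898 = 45.162 kPa.
Final effective stress: σ'_f = 45.162 + 76.9 = 122.06 kPa.
σ'_f = 122.06 ≤ σ'_p = 209 kPa, so the clay remains overconsolidated and only the recompression index applies:
S_c = C_r·H/(1+e₀)·log₁₀(σ'_f/σ'_0) = 0.048×6/2.29×log₁₀(122.06/45.162)
    = 0.12576 × 0.4318 = 0.05431 m

S_c ≈ 54.3 mm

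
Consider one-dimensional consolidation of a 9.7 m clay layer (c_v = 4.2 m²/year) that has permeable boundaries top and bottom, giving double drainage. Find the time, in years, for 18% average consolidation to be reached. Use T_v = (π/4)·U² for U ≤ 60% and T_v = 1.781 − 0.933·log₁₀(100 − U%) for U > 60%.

Drainage path length: H_d = H/2 = 4.85 m (double drainage).
U ≤ 60%: T_v = (π/4)·U² = (π/4)×0.18² = 0.025447.
t = T_v·H_d²/c_v = 0.025447×4.85²/4.2 = 0.1425 years.

t ≈ 0.143 years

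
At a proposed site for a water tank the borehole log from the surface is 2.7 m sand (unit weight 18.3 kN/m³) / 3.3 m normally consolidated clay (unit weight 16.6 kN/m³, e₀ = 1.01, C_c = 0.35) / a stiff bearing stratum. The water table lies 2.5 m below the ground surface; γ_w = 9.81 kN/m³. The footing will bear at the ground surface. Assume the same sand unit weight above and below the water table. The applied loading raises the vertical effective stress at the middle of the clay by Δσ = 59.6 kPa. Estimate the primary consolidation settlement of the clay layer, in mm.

S_c ≈ 175 mm

Mid-depth of clay below the ground surface: z = 2.7 + 3.3/2 = 4.35 m.
Total vertical stress at mid-clay: σ_v = 18.3×2.7 + 16.6×1.65 = 76.8 kPa.
Pore pressure: u = 9.81×(4.35 − 2.5) = 18.149 kPa.
Initial effective stress: σ'_0 = σ_v − u = 76.8 − 18.149 = 58.651 kPa.
Final effective stress: σ'_f = σ'_0 + Δσ = 58.651 + 59.6 = 118.25 kPa.
Normally consolidated clay, so the full stress increment lies on the virgin compression line:
S_c = C_c·H/(1+e₀)·log₁₀(σ'_f/σ'_0) = 0.35×3.3/(1+1.01)×log₁₀(118.25/58.651)
    = 0.57463 × 0.30453 = 0.175 m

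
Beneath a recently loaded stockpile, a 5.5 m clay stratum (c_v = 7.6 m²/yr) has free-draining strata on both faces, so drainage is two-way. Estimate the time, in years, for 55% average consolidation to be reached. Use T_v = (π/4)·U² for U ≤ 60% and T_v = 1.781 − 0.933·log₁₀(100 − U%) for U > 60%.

t ≈ 0.236 years

Drainage path length: H_d = H/2 = 2.75 m (double drainage).
U ≤ 60%: T_v = (π/4)·U² = (π/4)×0.55² = 0.23758.
t = T_v·H_d²/c_v = 0.23758×2.75²/7.6 = 0.2364 years.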